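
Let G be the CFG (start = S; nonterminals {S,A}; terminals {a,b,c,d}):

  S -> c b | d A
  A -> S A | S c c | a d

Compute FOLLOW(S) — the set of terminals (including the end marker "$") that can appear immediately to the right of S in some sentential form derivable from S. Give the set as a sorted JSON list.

Compute FIRST by fixpoint:
pass 1:
  A via A→a d: +{a}
  S via S→c b: +{c}
  S via S→d A: +{d}
  FIRST[S]={c,d}  FIRST[A]={a}
pass 2:
  A via A→S A: +{c,d}
  FIRST[S]={c,d}  FIRST[A]={a,c,d}
pass 3: — fixpoint
  FIRST[S]={c,d}  FIRST[A]={a,c,d}

FOLLOW iteration:
seed FOLLOW(S) with $
pass 1:
  A→S A: FOLLOW(S) ⊇ FIRST(A) = {a,c,d}; new: +{a,c,d}
  S→d A: FOLLOW(A) ⊇ FOLLOW(S) ⊇ {$,a,c,d}; new: +{$,a,c,d}
  FOLLOW(S)={$,a,c,d}  FOLLOW(A)={$,a,c,d}
pass 2: (no change)
  FOLLOW(S)={$,a,c,d}  FOLLOW(A)={$,a,c,d}

FOLLOW(S) = ["$", "a", "c", "d"]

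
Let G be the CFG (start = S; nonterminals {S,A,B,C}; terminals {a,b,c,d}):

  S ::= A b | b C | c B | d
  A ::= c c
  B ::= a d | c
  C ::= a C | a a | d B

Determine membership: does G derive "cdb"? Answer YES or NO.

Convert to CNF:
  S -> A T3 | T0 B | T3 C | d
  A -> T0 T0
  B -> T1 T2 | c
  C -> T1 C | T1 T1 | T2 B
  T0 -> c
  T1 -> a
  T2 -> d
  T3 -> b

Fill CYK table bottom-up:
  cell(0,0) c: {B,T0}  orig:{B}
  cell(1,1) d: {S,T2}  orig:{S}
  cell(2,2) b: {T3}  orig:{}
  cell(0,1) cd: ∅
  cell(1,2) db: ∅
  cell(0,2) cdb: ∅

S ∉ T[0,2] ⇒ NO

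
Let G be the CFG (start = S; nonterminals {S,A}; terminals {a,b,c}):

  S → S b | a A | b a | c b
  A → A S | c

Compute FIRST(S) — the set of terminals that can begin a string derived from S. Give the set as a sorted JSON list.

FIRST iteration:
[1]
  A via A→c: +{c}
  S via S→a A: +{a}
  S via S→b a: +{b}
  S via S→c b: +{c}
  FIRST(S)={a,b,c}  FIRST(A)={c}
[2] — fixpoint
  FIRST(S)={a,b,c}  FIRST(A)={c}

FIRST(S) = ["a", "b", "c"]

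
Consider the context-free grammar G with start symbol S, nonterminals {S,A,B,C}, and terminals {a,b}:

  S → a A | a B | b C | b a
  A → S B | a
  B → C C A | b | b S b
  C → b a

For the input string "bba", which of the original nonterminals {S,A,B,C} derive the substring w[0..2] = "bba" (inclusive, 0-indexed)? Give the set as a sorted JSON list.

Convert to CNF:
  S -> T0 C | T0 T1 | T1 A | T1 B
  A -> S B | a
  B -> C X2 | T0 X3 | b
  C -> T0 T1
  T0 -> b
  T1 -> a
  X2 -> C A
  X3 -> S T0

Fill CYK table bottom-up, restricted to cells inside w[0..2]:
  [0..0]={B,T0}  "b"  orig:{B}
  [1..1]={B,T0}  "b"  orig:{B}
  [2..2]={A,T1}  "a"  orig:{A}
  [0..1]=∅  "bb"
  [1..2]={C,S}  "ba"
  [0..2]={S}  "bba"

Original NTs in T[0,2] deriving "bba": ["S"]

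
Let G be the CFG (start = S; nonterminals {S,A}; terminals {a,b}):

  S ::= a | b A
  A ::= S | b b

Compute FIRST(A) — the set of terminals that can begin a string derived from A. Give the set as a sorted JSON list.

FIRST iteration:
pass 1:
  A via A→b b: +{b}
  S via S→a: +{a}
  S via S→b A: +{b}
  S: {a,b}  A: {b}
pass 2:
  A via A→S: +{a}
  S: {a,b}  A: {a,b}
pass 3: (stable)
  S: {a,b}  A: {a,b}

FIRST(A) = ["a", "b"]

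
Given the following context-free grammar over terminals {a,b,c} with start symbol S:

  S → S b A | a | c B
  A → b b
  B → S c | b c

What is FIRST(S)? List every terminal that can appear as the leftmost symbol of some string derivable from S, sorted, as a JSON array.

FIRST sets, iterate to fixpoint:
round 1:
  A via A→b b: +{b}
  B via B→b c: +{b}
  S via S→a: +{a}
  S via S→c B: +{c}
  S: {a,c}  A: {b}  B: {b}
round 2:
  B via B→S c: +{a,c}
  S: {a,c}  A: {b}  B: {a,b,c}
round 3: done
  S: {a,c}  A: {b}  B: {a,b,c}

FIRST(S) = ["a", "c"]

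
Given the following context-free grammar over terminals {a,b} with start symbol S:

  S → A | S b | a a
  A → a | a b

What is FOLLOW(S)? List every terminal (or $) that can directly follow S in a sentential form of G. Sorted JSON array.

Compute FIRST by fixpoint:
iter 1:
  A via A→a: +{a}
  S via S→A: +{a}
  FIRST[S]={a}  FIRST[A]={a}
iter 2: done
  FIRST[S]={a}  FIRST[A]={a}

FOLLOW sets:
FOLLOW(S) := {$}
iter 1:
  S→A: FOLLOW(A) ⊇ FOLLOW(S) ⊇ {$}; new: +{$}
  S→S b: FOLLOW(S) ⊇ FIRST(b) = {b}; new: +{b}
  S: {$,b}  A: {$}
iter 2:
  S→A: FOLLOW(A) ⊇ FOLLOW(S) ⊇ {$,b}; new: +{b}
  S: {$,b}  A: {$,b}
iter 3: — fixpoint
  S: {$,b}  A: {$,b}

FOLLOW(S) = ["$", "b"]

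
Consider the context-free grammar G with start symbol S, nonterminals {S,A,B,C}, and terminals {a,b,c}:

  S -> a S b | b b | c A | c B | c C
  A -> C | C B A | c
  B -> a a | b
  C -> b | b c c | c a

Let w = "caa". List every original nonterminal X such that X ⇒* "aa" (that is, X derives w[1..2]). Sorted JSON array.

CNF form of G:
  S -> T0 T0 | T1 A | T1 B | T1 C | T2 X6
  A -> C X3 | T0 X4 | T1 T2 | b | c
  B -> T2 T2 | b
  C -> T0 X5 | T1 T2 | b
  T0 -> b
  T1 -> c
  T2 -> a
  X3 -> B A
  X4 -> T1 T1
  X5 -> T1 T1
  X6 -> S T0

CYK table (by increasing span), restricted to cells inside w[1..2]:
  [1..1]={T2}  "a"  orig:{}
  [2..2]={T2}  "a"  orig:{}
  [1..2]={B}  "aa"

Original NTs in T[1,2] deriving "aa": ["B"]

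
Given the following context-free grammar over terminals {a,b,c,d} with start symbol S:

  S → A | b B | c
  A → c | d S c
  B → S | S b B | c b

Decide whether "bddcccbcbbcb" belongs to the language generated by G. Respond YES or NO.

Convert to CNF:
  S -> T0 X6 | T2 B | c
  A -> T0 X3 | c
  B -> S X4 | T0 X5 | T1 T2 | T2 B | c
  T0 -> d
  T1 -> c
  T2 -> b
  X3 -> S T1
  X4 -> T2 B
  X5 -> S T1
  X6 -> S T1

CYK fill:
  cell(0,0) b: {T2}  orig:{}
  cell(1,1) d: {T0}  orig:{}
  cell(2,2) d: {T0}  orig:{}
  cell(3,3) c: {A,B,S,T1}  orig:{A,B,S}
  cell(4,4) c: {A,B,S,T1}  orig:{A,B,S}
  cell(5,5) c: {A,B,S,T1}  orig:{A,B,S}
  cell(6,6) b: {T2}  orig:{}
  cell(7,7) c: {A,B,S,T1}  orig:{A,B,S}
  cell(8,8) b: {T2}  orig:{}
  cell(9,9) b: {T2}  orig:{}
  cell(10,10) c: {A,B,S,T1}  orig:{A,B,S}
  cell(11,11) b: {T2}  orig:{}
  cell(0,1) bd: ∅
  cell(1,2) dd: ∅
  cell(2,3) dc: ∅
  cell(3,4) cc: {X3,X5,X6}  orig:{}
  cell(4,5) cc: {X3,X5,X6}  orig:{}
  cell(5,6) cb: {B}
  cell(6,7) bc: {B,S,X4}  orig:{B,S}
  cell(7,8) cb: {B}
  cell(8,9) bb: ∅
  cell(9,10) bc: {B,S,X4}  orig:{B,S}
  cell(10,11) cb: {B}
  cell(0,2) bdd: ∅
  cell(1,3) ddc: ∅
  cell(2,4) dcc: {A,B,S}
  cell(3,5) ccc: ∅
  cell(4,6) ccb: ∅
  cell(5,7) cbc: {B}
  cell(6,8) bcb: {B,S,X4}  orig:{B,S}
  cell(7,9) cbb: ∅
  cell(8,10) bbc: {B,S,X4}  orig:{B,S}
  cell(9,11) bcb: {B,S,X4}  orig:{B,S}
  cell(0,3) bddc: ∅
  cell(1,4) ddcc: ∅
  cell(2,5) dccc: {X3,X5,X6}  orig:{}
  cell(3,6) cccb: ∅
  cell(4,7) ccbc: ∅
  cell(5,8) cbcb: {B}
  cell(6,9) bcbb: ∅
  cell(7,10) cbbc: {B}
  cell(8,11) bbcb: {B,S,X4}  orig:{B,S}
  cell(0,4) bddcc: ∅
  cell(1,5) ddccc: {A,B,S}
  cell(2,6) dcccb: ∅
  cell(3,7) cccbc: ∅
  cell(4,8) ccbcb: ∅
  cell(5,9) cbcbb: ∅
  cell(6,10) bcbbc: {B,S,X4}  orig:{B,S}
  cell(7,11) cbbcb: {B}
  cell(0,5) bddccc: {B,S,X4}  orig:{B,S}
  cell(1,6) ddcccb: ∅
  cell(2,7) dcccbc: ∅
  cell(3,8) cccbcb: ∅
  cell(4,9) ccbcbb: ∅
  cell(5,10) cbcbbc: {B}
  cell(6,11) bcbbcb: {B,S,X4}  orig:{B,S}
  cell(0,6) bddcccb: ∅
  cell(1,7) ddcccbc: {B}
  cell(2,8) dcccbcb: ∅
  cell(3,9) cccbcbb: ∅
  cell(4,10) ccbcbbc: ∅
  cell(5,11) cbcbbcb: {B}
  cell(0,7) bddcccbc: {B,S,X4}  orig:{B,S}
  cell(1,8) ddcccbcb: {B}
  cell(2,9) dcccbcbb: ∅
  cell(3,10) cccbcbbc: ∅
  cell(4,11) ccbcbbcb: ∅
  cell(0,8) bddcccbcb: {B,S,X4}  orig:{B,S}
  cell(1,9) ddcccbcbb: ∅
  cell(2,10) dcccbcbbc: ∅
  cell(3,11) cccbcbbcb: ∅
  cell(0,9) bddcccbcbb: ∅
  cell(1,10) ddcccbcbbc: {B}
  cell(2,11) dcccbcbbcb: ∅
  cell(0,10) bddcccbcbbc: {B,S,X4}  orig:{B,S}
  cell(1,11) ddcccbcbbcb: {B}
  cell(0,11) bddcccbcbbcb: {B,S,X4}  orig:{B,S}

S ∈ T[0,11] ⇒ YES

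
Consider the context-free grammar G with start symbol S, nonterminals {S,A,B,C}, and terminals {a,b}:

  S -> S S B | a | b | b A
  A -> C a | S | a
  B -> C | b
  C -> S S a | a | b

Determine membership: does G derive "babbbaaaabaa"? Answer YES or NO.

Convert to CNF:
  S -> S X5 | T1 A | a | b
  A -> C T0 | S X2 | T1 A | a | b
  B -> S X3 | a | b
  C -> S X4 | a | b
  T0 -> a
  T1 -> b
  X2 -> S B
  X3 -> S T0
  X4 -> S T0
  X5 -> S B

Fill CYK table bottom-up:
  cell(0,0) b: {A,B,C,S,T1}  orig:{A,B,C,S}
  cell(1,1) a: {A,B,C,S,T0}  orig:{A,B,C,S}
  cell(2,2) b: {A,B,C,S,T1}  orig:{A,B,C,S}
  cell(3,3) b: {A,B,C,S,T1}  orig:{A,B,C,S}
  cell(4,4) b: {A,B,C,S,T1}  orig:{A,B,C,S}
  cell(5,5) a: {A,B,C,S,T0}  orig:{A,B,C,S}
  cell(6,6) a: {A,B,C,S,T0}  orig:{A,B,C,S}
  cell(7,7) a: {A,B,C,S,T0}  orig:{A,B,C,S}
  cell(8,8) a: {A,B,C,S,T0}  orig:{A,B,C,S}
  cell(9,9) b: {A,B,C,S,T1}  orig:{A,B,C,S}
  cell(10,10) a: {A,B,C,S,T0}  orig:{A,B,C,S}
  cell(11,11) a: {A,B,C,S,T0}  orig:{A,B,C,S}
  cell(0,1) ba: {A,S,X2,X3,X4,X5}  orig:{A,S}
  cell(1,2) ab: {X2,X5}  orig:{}
  cell(2,3) bb: {A,S,X2,X5}  orig:{A,S}
  cell(3,4) bb: {A,S,X2,X5}  orig:{A,S}
  cell(4,5) ba: {A,S,X2,X3,X4,X5}  orig:{A,S}
  cell(5,6) aa: {A,X2,X3,X4,X5}  orig:{A}
  cell(6,7) aa: {A,X2,X3,X4,X5}  orig:{A}
  cell(7,8) aa: {A,X2,X3,X4,X5}  orig:{A}
  cell(8,9) ab: {X2,X5}  orig:{}
  cell(9,10) ba: {A,S,X2,X3,X4,X5}  orig:{A,S}
  cell(10,11) aa: {A,X2,X3,X4,X5}  orig:{A}
  cell(0,2) bab: {A,S,X2,X5}  orig:{A,S}
  cell(1,3) abb: {A,S}
  cell(2,4) bbb: {A,S,X2,X5}  orig:{A,S}
  cell(3,5) bba: {A,B,C,S,X2,X3,X4,X5}  orig:{A,B,C,S}
  cell(4,6) baa: {A,B,C,S,X2,X3,X4,X5}  orig:{A,B,C,S}
  cell(5,7) aaa: {A,B,C,S}
  cell(6,8) aaa: {A,B,C,S}
  cell(7,9) aab: {A,S}
  cell(8,10) aba: {A,B,C,S}
  cell(9,11) baa: {A,B,C,S,X2,X3,X4,X5}  orig:{A,B,C,S}
  cell(0,3) babb: {A,S,X2,X5}  orig:{A,S}
  cell(1,4) abbb: {A,S,X2,X5}  orig:{A,S}
  cell(2,5) bbba: {A,B,C,S,X2,X3,X4,X5}  orig:{A,B,C,S}
  cell(3,6) bbaa: {A,B,C,S,X2,X3,X4,X5}  orig:{A,B,C,S}
  cell(4,7) baaa: {A,B,C,S,X2,X3,X4,X5}  orig:{A,B,C,S}
  cell(5,8) aaaa: {A,X2,X3,X4,X5}  orig:{A}
  cell(6,9) aaab: {X2,X5}  orig:{}
  cell(7,10) aaba: {X2,X3,X4,X5}  orig:{}
  cell(8,11) abaa: {A,B,C,S,X2,X3,X4,X5}  orig:{A,B,C,S}
  cell(0,4) babbb: {A,S,X2,X5}  orig:{A,S}
  cell(1,5) abbba: {A,B,C,S,X2,X3,X4,X5}  orig:{A,B,C,S}
  cell(2,6) bbbaa: {A,B,C,S,X2,X3,X4,X5}  orig:{A,B,C,S}
  cell(3,7) bbaaa: {A,B,C,S,X2,X3,X4,X5}  orig:{A,B,C,S}
  cell(4,8) baaaa: {A,B,C,S,X2,X3,X4,X5}  orig:{A,B,C,S}
  cell(5,9) aaaab: {A,S}
  cell(6,10) aaaba: {A,B,C,S}
  cell(7,11) aabaa: {A,B,C,S,X2,X5}  orig:{A,B,C,S}
  cell(0,5) babbba: {A,B,C,S,X2,X3,X4,X5}  orig:{A,B,C,S}
  cell(1,6) abbbaa: {A,B,C,S,X2,X3,X4,X5}  orig:{A,B,C,S}
  cell(2,7) bbbaaa: {A,B,C,S,X2,X3,X4,X5}  orig:{A,B,C,S}
  cell(3,8) bbaaaa: {A,B,C,S,X2,X3,X4,X5}  orig:{A,B,C,S}
  cell(4,9) baaaab: {A,S,X2,X5}  orig:{A,S}
  cell(5,10) aaaaba: {X2,X3,X4,X5}  orig:{}
  cell(6,11) aaabaa: {A,B,C,S,X2,X3,X4,X5}  orig:{A,B,C,S}
  cell(0,6) babbbaa: {A,B,C,S,X2,X3,X4,X5}  orig:{A,B,C,S}
  cell(1,7) abbbaaa: {A,B,C,S,X2,X3,X4,X5}  orig:{A,B,C,S}
  cell(2,8) bbbaaaa: {A,B,C,S,X2,X3,X4,X5}  orig:{A,B,C,S}
  cell(3,9) bbaaaab: {A,S,X2,X5}  orig:{A,S}
  cell(4,10) baaaaba: {A,B,C,S,X2,X3,X4,X5}  orig:{A,B,C,S}
  cell(5,11) aaaabaa: {A,B,C,S,X2,X5}  orig:{A,B,C,S}
  cell(0,7) babbbaaa: {A,B,C,S,X2,X3,X4,X5}  orig:{A,B,C,S}
  cell(1,8) abbbaaaa: {A,B,C,S,X2,X3,X4,X5}  orig:{A,B,C,S}
  cell(2,9) bbbaaaab: {A,S,X2,X5}  orig:{A,S}
  cell(3,10) bbaaaaba: {A,B,C,S,X2,X3,X4,X5}  orig:{A,B,C,S}
  cell(4,11) baaaabaa: {A,B,C,S,X2,X3,X4,X5}  orig:{A,B,C,S}
  cell(0,8) babbbaaaa: {A,B,C,S,X2,X3,X4,X5}  orig:{A,B,C,S}
  cell(1,9) abbbaaaab: {A,S,X2,X5}  orig:{A,S}
  cell(2,10) bbbaaaaba: {A,B,C,S,X2,X3,X4,X5}  orig:{A,B,C,S}
  cell(3,11) bbaaaabaa: {A,B,C,S,X2,X3,X4,X5}  orig:{A,B,C,S}
  cell(0,9) babbbaaaab: {A,S,X2,X5}  orig:{A,S}
  cell(1,10) abbbaaaaba: {A,B,C,S,X2,X3,X4,X5}  orig:{A,B,C,S}
  cell(2,11) bbbaaaabaa: {A,B,C,S,X2,X3,X4,X5}  orig:{A,B,C,S}
  cell(0,10) babbbaaaaba: {A,B,C,S,X2,X3,X4,X5}  orig:{A,B,C,S}
  cell(1,11) abbbaaaabaa: {A,B,C,S,X2,X3,X4,X5}  orig:{A,B,C,S}
  cell(0,11) babbbaaaabaa: {A,B,C,S,X2,X3,X4,X5}  orig:{A,B,C,S}

S ∈ T[0,11] ⇒ YES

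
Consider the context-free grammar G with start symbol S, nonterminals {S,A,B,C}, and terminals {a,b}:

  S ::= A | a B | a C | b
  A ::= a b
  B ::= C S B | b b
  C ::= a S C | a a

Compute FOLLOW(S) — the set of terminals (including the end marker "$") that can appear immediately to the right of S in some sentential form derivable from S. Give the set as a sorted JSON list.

FIRST sets, iterate to fixpoint:
pass 1:
  A via A→a b: +{a}
  B via B→b b: +{b}
  C via C→a S C: +{a}
  S via S→A: +{a}
  S via S→b: +{b}
  FIRST(S)={a,b}  FIRST(A)={a}  FIRST(B)={b}  FIRST(C)={a}
pass 2:
  B via B→C S B: +{a}
  FIRST(S)={a,b}  FIRST(A)={a}  FIRST(B)={a,b}  FIRST(C)={a}
pass 3: (no change)
  FIRST(S)={a,b}  FIRST(A)={a}  FIRST(B)={a,b}  FIRST(C)={a}

Compute FOLLOW by fixpoint:
FOLLOW(S) := {$}
iter 1:
  B→C S B: FOLLOW(C) ⊇ FIRST(S) = {a,b}; new: +{a,b}
  B→C S B: FOLLOW(S) ⊇ FIRST(B) = {a,b}; new: +{a,b}
  S→A: FOLLOW(A) ⊇ FOLLOW(S) ⊇ {$,a,b}; new: +{$,a,b}
  S→a B: FOLLOW(B) ⊇ FOLLOW(S) ⊇ {$,a,b}; new: +{$,a,b}
  S→a C: FOLLOW(C) ⊇ FOLLOW(S) ⊇ {$,a,b}; new: +{$}
  FOLLOW[S]={$,a,b}  FOLLOW[A]={$,a,b}  FOLLOW[B]={$,a,b}  FOLLOW[C]={$,a,b}
iter 2: done
  FOLLOW[S]={$,a,b}  FOLLOW[A]={$,a,b}  FOLLOW[B]={$,a,b}  FOLLOW[C]={$,a,b}

FOLLOW(S) = ["$", "a", "b"]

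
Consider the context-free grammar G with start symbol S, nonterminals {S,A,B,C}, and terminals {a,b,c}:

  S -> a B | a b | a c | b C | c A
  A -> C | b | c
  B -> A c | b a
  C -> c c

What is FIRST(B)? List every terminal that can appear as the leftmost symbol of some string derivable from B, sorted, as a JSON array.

FIRST iteration:
[1]
  A via A→b: +{b}
  A via A→c: +{c}
  B via B→A c: +{b,c}
  C via C→c c: +{c}
  S via S→a B: +{a}
  S via S→b C: +{b}
  S via S→c A: +{c}
  FIRST(S)={a,b,c}  FIRST(A)={b,c}  FIRST(B)={b,c}  FIRST(C)={c}
[2] (stable)
  FIRST(S)={a,b,c}  FIRST(A)={b,c}  FIRST(B)={b,c}  FIRST(C)={c}

FIRST(B) = ["b", "c"]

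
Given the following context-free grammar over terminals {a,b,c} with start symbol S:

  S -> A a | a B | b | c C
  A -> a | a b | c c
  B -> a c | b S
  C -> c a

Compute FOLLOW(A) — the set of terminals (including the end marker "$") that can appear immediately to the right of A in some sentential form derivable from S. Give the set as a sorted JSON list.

FIRST sets, iterate to fixpoint:
iter 1:
  A via A→a: +{a}
  A via A→c c: +{c}
  B via B→a c: +{a}
  B via B→b S: +{b}
  C via C→c a: +{c}
  S via S→A a: +{a,c}
  S via S→b: +{b}
  FIRST[S]={a,b,c}  FIRST[A]={a,c}  FIRST[B]={a,b}  FIRST[C]={c}
iter 2: (no change)
  FIRST[S]={a,b,c}  FIRST[A]={a,c}  FIRST[B]={a,b}  FIRST[C]={c}

Compute FOLLOW by fixpoint:
seed FOLLOW(S) with $
iter 1:
  S→A a: FOLLOW(A) ⊇ FIRST(a) = {a}; new: +{a}
  S→a B: FOLLOW(B) ⊇ FOLLOW(S) ⊇ {$}; new: +{$}
  S→c C: FOLLOW(C) ⊇ FOLLOW(S) ⊇ {$}; new: +{$}
  FOLLOW(S)={$}  FOLLOW(A)={a}  FOLLOW(B)={$}  FOLLOW(C)={$}
iter 2: done
  FOLLOW(S)={$}  FOLLOW(A)={a}  FOLLOW(B)={$}  FOLLOW(C)={$}

FOLLOW(A) = ["a"]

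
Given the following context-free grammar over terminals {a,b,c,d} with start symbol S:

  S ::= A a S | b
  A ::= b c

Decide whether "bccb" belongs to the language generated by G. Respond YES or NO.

CNF form of G:
  S -> A X3 | b
  A -> T0 T1
  T0 -> b
  T1 -> c
  T2 -> a
  X3 -> T2 S

CYK fill:
  cell(0,0) b: {S,T0}  orig:{S}
  cell(1,1) c: {T1}  orig:{}
  cell(2,2) c: {T1}  orig:{}
  cell(3,3) b: {S,T0}  orig:{S}
  cell(0,1) bc: {A}
  cell(1,2) cc: ∅
  cell(2,3) cb: ∅
  cell(0,2) bcc: ∅
  cell(1,3) ccb: ∅
  cell(0,3) bccb: ∅

S ∉ T[0,3] ⇒ NO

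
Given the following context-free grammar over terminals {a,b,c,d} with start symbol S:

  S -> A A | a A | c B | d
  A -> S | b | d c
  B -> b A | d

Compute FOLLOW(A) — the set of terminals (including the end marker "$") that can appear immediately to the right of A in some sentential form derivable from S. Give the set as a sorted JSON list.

Compute FIRST by fixpoint:
iter 1:
  A via A→b: +{b}
  A via A→d c: +{d}
  B via B→b A: +{b}
  B via B→d: +{d}
  S via S→A A: +{b,d}
  S via S→a A: +{a}
  S via S→c B: +{c}
  FIRST(S)={a,b,c,d}  FIRST(A)={b,d}  FIRST(B)={b,d}
iter 2:
  A via A→S: +{a,c}
  FIRST(S)={a,b,c,d}  FIRST(A)={a,b,c,d}  FIRST(B)={b,d}
iter 3: (no change)
  FIRST(S)={a,b,c,d}  FIRST(A)={a,b,c,d}  FIRST(B)={b,d}

FOLLOW iteration:
seed FOLLOW(S) with $
[1]
  S→A A: FOLLOW(A) ⊇ FIRST(A) = {a,b,c,d}; new: +{a,b,c,d}
  S→A A: FOLLOW(A) ⊇ FOLLOW(S) ⊇ {$}; new: +{$}
  S→c B: FOLLOW(B) ⊇ FOLLOW(S) ⊇ {$}; new: +{$}
  FOLLOW(S)={$}  FOLLOW(A)={$,a,b,c,d}  FOLLOW(B)={$}
[2]
  A→S: FOLLOW(S) ⊇ FOLLOW(A) ⊇ {$,a,b,c,d}; new: +{a,b,c,d}
  S→c B: FOLLOW(B) ⊇ FOLLOW(S) ⊇ {$,a,b,c,d}; new: +{a,b,c,d}
  FOLLOW(S)={$,a,b,c,d}  FOLLOW(A)={$,a,b,c,d}  FOLLOW(B)={$,a,b,c,d}
[3] — fixpoint
  FOLLOW(S)={$,a,b,c,d}  FOLLOW(A)={$,a,b,c,d}  FOLLOW(B)={$,a,b,c,d}

FOLLOW(A) = ["$", "a", "b", "c", "d"]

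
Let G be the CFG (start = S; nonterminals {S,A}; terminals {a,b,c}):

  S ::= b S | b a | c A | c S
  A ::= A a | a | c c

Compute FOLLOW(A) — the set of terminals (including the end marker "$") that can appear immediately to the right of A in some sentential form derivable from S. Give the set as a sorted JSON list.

FIRST iteration:
pass 1:
  A via A→a: +{a}
  A via A→c c: +{c}
  S via S→b S: +{b}
  S via S→c A: +{c}
  FIRST[S]={b,c}  FIRST[A]={a,c}
pass 2: done
  FIRST[S]={b,c}  FIRST[A]={a,c}

FOLLOW iteration:
FOLLOW(S) := {$}
iter 1:
  A→A a: FOLLOW(A) ⊇ FIRST(a) = {a}; new: +{a}
  S→c A: FOLLOW(A) ⊇ FOLLOW(S) ⊇ {$}; new: +{$}
  FOLLOW[S]={$}  FOLLOW[A]={$,a}
iter 2: done
  FOLLOW[S]={$}  FOLLOW[A]={$,a}

FOLLOW(A) = ["$", "a"]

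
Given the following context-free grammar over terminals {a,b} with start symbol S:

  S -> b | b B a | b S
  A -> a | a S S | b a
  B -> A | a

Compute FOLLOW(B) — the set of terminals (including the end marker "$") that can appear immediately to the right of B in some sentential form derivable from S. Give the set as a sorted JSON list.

Compute FIRST by fixpoint:
pass 1:
  A via A→a: +{a}
  A via A→b a: +{b}
  B via B→A: +{a,b}
  S via S→b: +{b}
  S: {b}  A: {a,b}  B: {a,b}
pass 2: (no change)
  S: {b}  A: {a,b}  B: {a,b}

FOLLOW iteration:
initialize: $ ∈ FOLLOW(S)
pass 1:
  A→a S S: FOLLOW(S) ⊇ FIRST(S) = {b}; new: +{b}
  S→b B a: FOLLOW(B) ⊇ FIRST(a) = {a}; new: +{a}
  FOLLOW[S]={$,b}  FOLLOW[A]={}  FOLLOW[B]={a}
pass 2:
  B→A: FOLLOW(A) ⊇ FOLLOW(B) ⊇ {a}; new: +{a}
  FOLLOW[S]={$,b}  FOLLOW[A]={a}  FOLLOW[B]={a}
pass 3:
  A→a S S: FOLLOW(S) ⊇ FOLLOW(A) ⊇ {a}; new: +{a}
  FOLLOW[S]={$,a,b}  FOLLOW[A]={a}  FOLLOW[B]={a}
pass 4: — fixpoint
  FOLLOW[S]={$,a,b}  FOLLOW[A]={a}  FOLLOW[B]={a}

FOLLOW(B) = ["a"]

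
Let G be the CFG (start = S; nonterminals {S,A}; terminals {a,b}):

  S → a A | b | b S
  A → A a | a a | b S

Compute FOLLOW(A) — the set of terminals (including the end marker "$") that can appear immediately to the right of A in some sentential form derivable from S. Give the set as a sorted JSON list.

FIRST sets, iterate to fixpoint:
round 1:
  A via A→a a: +{a}
  A via A→b S: +{b}
  S via S→a A: +{a}
  S via S→b: +{b}
  FIRST(S)={a,b}  FIRST(A)={a,b}
round 2: done
  FIRST(S)={a,b}  FIRST(A)={a,b}

FOLLOW sets:
initialize: $ ∈ FOLLOW(S)
round 1:
  A→A a: FOLLOW(A) ⊇ FIRST(a) = {a}; new: +{a}
  A→b S: FOLLOW(S) ⊇ FOLLOW(A) ⊇ {a}; new: +{a}
  S→a A: FOLLOW(A) ⊇ FOLLOW(S) ⊇ {$,a}; new: +{$}
  FOLLOW(S)={$,a}  FOLLOW(A)={$,a}
round 2: done
  FOLLOW(S)={$,a}  FOLLOW(A)={$,a}

FOLLOW(A) = ["$", "a"]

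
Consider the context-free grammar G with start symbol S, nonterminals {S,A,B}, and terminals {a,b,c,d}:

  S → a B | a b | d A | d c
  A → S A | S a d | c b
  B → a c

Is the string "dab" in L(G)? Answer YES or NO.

Convert to CNF:
  S -> T0 B | T0 T3 | T1 A | T1 T2
  A -> S A | S X4 | T2 T3
  B -> T0 T2
  T0 -> a
  T1 -> d
  T2 -> c
  T3 -> b
  X4 -> T0 T1

CYK fill:
  cell(0,0) d: {T1}  orig:{}
  cell(1,1) a: {T0}  orig:{}
  cell(2,2) b: {T3}  orig:{}
  cell(0,1) da: ∅
  cell(1,2) ab: {S}
  cell(0,2) dab: ∅

S ∉ T[0,2] ⇒ NO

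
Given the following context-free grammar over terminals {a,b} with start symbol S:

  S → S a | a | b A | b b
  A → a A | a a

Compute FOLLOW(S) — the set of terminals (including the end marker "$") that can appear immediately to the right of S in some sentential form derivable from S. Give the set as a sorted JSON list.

FIRST sets, iterate to fixpoint:
iter 1:
  A via A→a A: +{a}
  S via S→a: +{a}
  S via S→b A: +{b}
  S: {a,b}  A: {a}
iter 2: (no change)
  S: {a,b}  A: {a}

Compute FOLLOW by fixpoint:
initialize: $ ∈ FOLLOW(S)
pass 1:
  S→S a: FOLLOW(S) ⊇ FIRST(a) = {a}; new: +{a}
  S→b A: FOLLOW(A) ⊇ FOLLOW(S) ⊇ {$,a}; new: +{$,a}
  S: {$,a}  A: {$,a}
pass 2: (no change)
  S: {$,a}  A: {$,a}

FOLLOW(S) = ["$", "a"]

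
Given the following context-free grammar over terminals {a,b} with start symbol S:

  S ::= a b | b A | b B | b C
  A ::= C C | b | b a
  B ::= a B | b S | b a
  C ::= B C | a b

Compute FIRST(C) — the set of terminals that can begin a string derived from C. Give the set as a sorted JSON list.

Compute FIRST by fixpoint:
round 1:
  A via A→b: +{b}
  B via B→a B: +{a}
  B via B→b S: +{b}
  C via C→B C: +{a,b}
  S via S→a b: +{a}
  S via S→b A: +{b}
  S: {a,b}  A: {b}  B: {a,b}  C: {a,b}
round 2:
  A via A→C C: +{a}
  S: {a,b}  A: {a,b}  B: {a,b}  C: {a,b}
round 3: (stable)
  S: {a,b}  A: {a,b}  B: {a,b}  C: {a,b}

FIRST(C) = ["a", "b"]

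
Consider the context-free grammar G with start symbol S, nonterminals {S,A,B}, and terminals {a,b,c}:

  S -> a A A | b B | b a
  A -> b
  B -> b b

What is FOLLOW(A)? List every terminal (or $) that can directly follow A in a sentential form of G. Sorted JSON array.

FIRST sets, iterate to fixpoint:
pass 1:
  A via A→b: +{b}
  B via B→b b: +{b}
  S via S→a A A: +{a}
  S via S→b B: +{b}
  FIRST[S]={a,b}  FIRST[A]={b}  FIRST[B]={b}
pass 2: — fixpoint
  FIRST[S]={a,b}  FIRST[A]={b}  FIRST[B]={b}

FOLLOW iteration:
seed FOLLOW(S) with $
iter 1:
  S→a A A: FOLLOW(A) ⊇ FIRST(A) = {b}; new: +{b}
  S→a A A: FOLLOW(A) ⊇ FOLLOW(S) ⊇ {$}; new: +{$}
  S→b B: FOLLOW(B) ⊇ FOLLOW(S) ⊇ {$}; new: +{$}
  S: {$}  A: {$,b}  B: {$}
iter 2: (no change)
  S: {$}  A: {$,b}  B: {$}

FOLLOW(A) = ["$", "b"]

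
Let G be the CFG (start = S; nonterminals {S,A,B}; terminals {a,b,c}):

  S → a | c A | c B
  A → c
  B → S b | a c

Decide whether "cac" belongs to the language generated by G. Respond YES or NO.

CNF form of G:
  S -> T2 A | T2 B | a
  A -> c
  B -> S T0 | T1 T2
  T0 -> b
  T1 -> a
  T2 -> c

CYK fill:
  [0..0]={A,T2}  "c"  orig:{A}
  [1..1]={S,T1}  "a"  orig:{S}
  [2..2]={A,T2}  "c"  orig:{A}
  [0..1]=∅  "ca"
  [1..2]={B}  "ac"
  [0..2]={S}  "cac"

S ∈ T[0,2] ⇒ YES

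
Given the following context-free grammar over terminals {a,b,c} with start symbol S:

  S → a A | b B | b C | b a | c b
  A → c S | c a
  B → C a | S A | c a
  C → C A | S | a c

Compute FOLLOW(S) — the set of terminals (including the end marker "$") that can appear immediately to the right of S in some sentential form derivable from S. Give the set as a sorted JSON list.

FIRST iteration:
pass 1:
  A via A→c S: +{c}
  B via B→c a: +{c}
  C via C→a c: +{a}
  S via S→a A: +{a}
  S via S→b B: +{b}
  S via S→c b: +{c}
  FIRST[S]={a,b,c}  FIRST[A]={c}  FIRST[B]={c}  FIRST[C]={a}
pass 2:
  B via B→C a: +{a}
  B via B→S A: +{b}
  C via C→S: +{b,c}
  FIRST[S]={a,b,c}  FIRST[A]={c}  FIRST[B]={a,b,c}  FIRST[C]={a,b,c}
pass 3: done
  FIRST[S]={a,b,c}  FIRST[A]={c}  FIRST[B]={a,b,c}  FIRST[C]={a,b,c}

FOLLOW iteration:
initialize: $ ∈ FOLLOW(S)
pass 1:
  B→C a: FOLLOW(C) ⊇ FIRST(a) = {a}; new: +{a}
  B→S A: FOLLOW(S) ⊇ FIRST(A) = {c}; new: +{c}
  C→C A: FOLLOW(C) ⊇ FIRST(A) = {c}; new: +{c}
  C→C A: FOLLOW(A) ⊇ FOLLOW(C) ⊇ {a,c}; new: +{a,c}
  C→S: FOLLOW(S) ⊇ FOLLOW(C) ⊇ {a,c}; new: +{a}
  S→a A: FOLLOW(A) ⊇ FOLLOW(S) ⊇ {$,a,c}; new: +{$}
  S→b B: FOLLOW(B) ⊇ FOLLOW(S) ⊇ {$,a,c}; new: +{$,a,c}
  S→b C: FOLLOW(C) ⊇ FOLLOW(S) ⊇ {$,a,c}; new: +{$}
  FOLLOW(S)={$,a,c}  FOLLOW(A)={$,a,c}  FOLLOW(B)={$,a,c}  FOLLOW(C)={$,a,c}
pass 2: (stable)
  FOLLOW(S)={$,a,c}  FOLLOW(A)={$,a,c}  FOLLOW(B)={$,a,c}  FOLLOW(C)={$,a,c}

FOLLOW(S) = ["$", "a", "c"]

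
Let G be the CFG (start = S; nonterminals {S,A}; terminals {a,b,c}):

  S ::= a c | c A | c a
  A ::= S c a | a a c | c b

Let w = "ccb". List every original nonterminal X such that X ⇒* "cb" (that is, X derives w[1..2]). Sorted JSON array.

CNF form of G:
  S -> T0 A | T0 T1 | T1 T0
  A -> S X3 | T0 T2 | T1 X4
  T0 -> c
  T1 -> a
  T2 -> b
  X3 -> T0 T1
  X4 -> T1 T0

Fill CYK table bottom-up — only the sub-triangle for w[1..2]:
  [1..1]={T0}  "c"  orig:{}
  [2..2]={T2}  "b"  orig:{}
  [1..2]={A}  "cb"

Original NTs in T[1,2] deriving "cb": ["A"]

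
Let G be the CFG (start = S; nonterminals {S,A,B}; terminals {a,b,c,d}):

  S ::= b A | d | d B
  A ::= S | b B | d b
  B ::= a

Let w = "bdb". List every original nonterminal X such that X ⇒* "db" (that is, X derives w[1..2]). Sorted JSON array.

CNF form of G:
  S -> T0 A | T1 B | d
  A -> T0 A | T0 B | T1 B | T1 T0 | d
  B -> a
  T0 -> b
  T1 -> d

Fill CYK table bottom-up (cells [i..j] with 1 ≤ i ≤ j ≤ 2 only):
  cell(1,1) d: {A,S,T1}  orig:{A,S}
  cell(2,2) b: {T0}  orig:{}
  cell(1,2) db: {A}

Original NTs in T[1,2] deriving "db": ["A"]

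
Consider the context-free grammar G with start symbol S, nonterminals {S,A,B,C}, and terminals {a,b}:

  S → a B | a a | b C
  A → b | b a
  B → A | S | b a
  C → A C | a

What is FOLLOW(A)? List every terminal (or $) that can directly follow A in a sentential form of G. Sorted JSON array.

FIRST sets, iterate to fixpoint:
[1]
  A via A→b: +{b}
  B via B→A: +{b}
  C via C→A C: +{b}
  C via C→a: +{a}
  S via S→a B: +{a}
  S via S→b C: +{b}
  FIRST(S)={a,b}  FIRST(A)={b}  FIRST(B)={b}  FIRST(C)={a,b}
[2]
  B via B→S: +{a}
  FIRST(S)={a,b}  FIRST(A)={b}  FIRST(B)={a,b}  FIRST(C)={a,b}
[3] — fixpoint
  FIRST(S)={a,b}  FIRST(A)={b}  FIRST(B)={a,b}  FIRST(C)={a,b}

Compute FOLLOW by fixpoint:
FOLLOW(S) := {$}
pass 1:
  C→A C: FOLLOW(A) ⊇ FIRST(C) = {a,b}; new: +{a,b}
  S→a B: FOLLOW(B) ⊇ FOLLOW(S) ⊇ {$}; new: +{$}
  S→b C: FOLLOW(C) ⊇ FOLLOW(S) ⊇ {$}; new: +{$}
  FOLLOW(S)={$}  FOLLOW(A)={a,b}  FOLLOW(B)={$}  FOLLOW(C)={$}
pass 2:
  B→A: FOLLOW(A) ⊇ FOLLOW(B) ⊇ {$}; new: +{$}
  FOLLOW(S)={$}  FOLLOW(A)={$,a,b}  FOLLOW(B)={$}  FOLLOW(C)={$}
pass 3: (stable)
  FOLLOW(S)={$}  FOLLOW(A)={$,a,b}  FOLLOW(B)={$}  FOLLOW(C)={$}

FOLLOW(A) = ["$", "a", "b"]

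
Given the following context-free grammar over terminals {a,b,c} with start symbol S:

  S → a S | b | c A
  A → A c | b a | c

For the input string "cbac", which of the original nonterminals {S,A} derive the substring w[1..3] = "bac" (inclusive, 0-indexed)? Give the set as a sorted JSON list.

CNF form of G:
  S -> T0 A | T2 S | b
  A -> A T0 | T1 T2 | c
  T0 -> c
  T1 -> b
  T2 -> a

CYK fill (cells [i..j] with 1 ≤ i ≤ j ≤ 3 only):
  cell(1,1) b: {S,T1}  orig:{S}
  cell(2,2) a: {T2}  orig:{}
  cell(3,3) c: {A,T0}  orig:{A}
  cell(1,2) ba: {A}
  cell(2,3) ac: ∅
  cell(1,3) bac: {A}

Original NTs in T[1,3] deriving "bac": ["A"]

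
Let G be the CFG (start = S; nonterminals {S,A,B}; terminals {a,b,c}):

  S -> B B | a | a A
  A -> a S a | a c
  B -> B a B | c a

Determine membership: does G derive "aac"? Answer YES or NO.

Convert to CNF:
  S -> B B | T0 A | a
  A -> T0 T1 | T0 X2
  B -> B X3 | T1 T0
  T0 -> a
  T1 -> c
  X2 -> S T0
  X3 -> T0 B

Fill CYK table bottom-up:
  [0..0]={S,T0}  "a"  orig:{S}
  [1..1]={S,T0}  "a"  orig:{S}
  [2..2]={T1}  "c"  orig:{}
  [0..1]={X2}  "aa"  orig:{}
  [1..2]={A}  "ac"
  [0..2]={S}  "aac"

S ∈ T[0,2] ⇒ YES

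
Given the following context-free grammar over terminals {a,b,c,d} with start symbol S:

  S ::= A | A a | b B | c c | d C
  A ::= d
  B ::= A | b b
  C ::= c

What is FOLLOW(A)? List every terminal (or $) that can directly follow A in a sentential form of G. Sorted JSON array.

Compute FIRST by fixpoint:
pass 1:
  A via A→d: +{d}
  B via B→A: +{d}
  B via B→b b: +{b}
  C via C→c: +{c}
  S via S→A: +{d}
  S via S→b B: +{b}
  S via S→c c: +{c}
  FIRST(S)={b,c,d}  FIRST(A)={d}  FIRST(B)={b,d}  FIRST(C)={c}
pass 2: (stable)
  FIRST(S)={b,c,d}  FIRST(A)={d}  FIRST(B)={b,d}  FIRST(C)={c}

FOLLOW sets:
FOLLOW(S) := {$}
[1]
  S→A: FOLLOW(A) ⊇ FOLLOW(S) ⊇ {$}; new: +{$}
  S→A a: FOLLOW(A) ⊇ FIRST(a) = {a}; new: +{a}
  S→b B: FOLLOW(B) ⊇ FOLLOW(S) ⊇ {$}; new: +{$}
  S→d C: FOLLOW(C) ⊇ FOLLOW(S) ⊇ {$}; new: +{$}
  FOLLOW(S)={$}  FOLLOW(A)={$,a}  FOLLOW(B)={$}  FOLLOW(C)={$}
[2] — fixpoint
  FOLLOW(S)={$}  FOLLOW(A)={$,a}  FOLLOW(B)={$}  FOLLOW(C)={$}

FOLLOW(A) = ["$", "a"]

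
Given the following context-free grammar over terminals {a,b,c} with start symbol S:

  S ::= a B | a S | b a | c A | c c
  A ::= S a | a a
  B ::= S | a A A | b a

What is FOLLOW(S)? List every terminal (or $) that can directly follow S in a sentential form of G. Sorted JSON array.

Compute FIRST by fixpoint:
pass 1:
  A via A→a a: +{a}
  B via B→a A A: +{a}
  B via B→b a: +{b}
  S via S→a B: +{a}
  S via S→b a: +{b}
  S via S→c A: +{c}
  FIRST(S)={a,b,c}  FIRST(A)={a}  FIRST(B)={a,b}
pass 2:
  A via A→S a: +{b,c}
  B via B→S: +{c}
  FIRST(S)={a,b,c}  FIRST(A)={a,b,c}  FIRST(B)={a,b,c}
pass 3: (stable)
  FIRST(S)={a,b,c}  FIRST(A)={a,b,c}  FIRST(B)={a,b,c}

FOLLOW iteration:
seed FOLLOW(S) with $
[1]
  A→S a: FOLLOW(S) ⊇ FIRST(a) = {a}; new: +{a}
  B→a A A: FOLLOW(A) ⊇ FIRST(A) = {a,b,c}; new: +{a,b,c}
  S→a B: FOLLOW(B) ⊇ FOLLOW(S) ⊇ {$,a}; new: +{$,a}
  S→c A: FOLLOW(A) ⊇ FOLLOW(S) ⊇ {$,a}; new: +{$}
  FOLLOW[S]={$,a}  FOLLOW[A]={$,a,b,c}  FOLLOW[B]={$,a}
[2] (stable)
  FOLLOW[S]={$,a}  FOLLOW[A]={$,a,b,c}  FOLLOW[B]={$,a}

FOLLOW(S) = ["$", "a"]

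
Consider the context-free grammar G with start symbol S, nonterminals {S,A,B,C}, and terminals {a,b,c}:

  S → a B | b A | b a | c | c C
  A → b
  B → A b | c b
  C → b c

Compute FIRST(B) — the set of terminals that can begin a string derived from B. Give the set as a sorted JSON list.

Compute FIRST by fixpoint:
[1]
  A via A→b: +{b}
  B via B→A b: +{b}
  B via B→c b: +{c}
  C via C→b c: +{b}
  S via S→a B: +{a}
  S via S→b A: +{b}
  S via S→c: +{c}
  FIRST(S)={a,b,c}  FIRST(A)={b}  FIRST(B)={b,c}  FIRST(C)={b}
[2] done
  FIRST(S)={a,b,c}  FIRST(A)={b}  FIRST(B)={b,c}  FIRST(C)={b}

FIRST(B) = ["b", "c"]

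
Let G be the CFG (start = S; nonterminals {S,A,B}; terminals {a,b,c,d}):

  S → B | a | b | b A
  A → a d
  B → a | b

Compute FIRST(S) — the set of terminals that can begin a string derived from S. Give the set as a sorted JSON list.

FIRST sets, iterate to fixpoint:
[1]
  A via A→a d: +{a}
  B via B→a: +{a}
  B via B→b: +{b}
  S via S→B: +{a,b}
  S: {a,b}  A: {a}  B: {a,b}
[2] done
  S: {a,b}  A: {a}  B: {a,b}

FIRST(S) = ["a", "b"]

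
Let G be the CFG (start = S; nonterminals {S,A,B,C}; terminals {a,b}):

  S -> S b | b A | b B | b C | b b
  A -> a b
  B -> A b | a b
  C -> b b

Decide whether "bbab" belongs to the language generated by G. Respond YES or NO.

Convert to CNF:
  S -> S T1 | T1 A | T1 B | T1 C | T1 T1
  A -> T0 T1
  B -> A T1 | T0 T1
  C -> T1 T1
  T0 -> a
  T1 -> b

CYK table (by increasing span):
  [0..0]={T1}  "b"  orig:{}
  [1..1]={T1}  "b"  orig:{}
  [2..2]={T0}  "a"  orig:{}
  [3..3]={T1}  "b"  orig:{}
  [0..1]={C,S}  "bb"
  [1..2]=∅  "ba"
  [2..3]={A,B}  "ab"
  [0..2]=∅  "bba"
  [1..3]={S}  "bab"
  [0..3]=∅  "bbab"

S ∉ T[0,3] ⇒ NO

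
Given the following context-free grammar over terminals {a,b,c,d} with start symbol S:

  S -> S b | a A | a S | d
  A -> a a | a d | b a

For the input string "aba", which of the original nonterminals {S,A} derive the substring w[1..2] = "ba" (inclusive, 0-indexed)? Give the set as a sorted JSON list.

CNF form of G:
  S -> S T2 | T0 A | T0 S | d
  A -> T0 T0 | T0 T1 | T2 T0
  T0 -> a
  T1 -> d
  T2 -> b

CYK fill, restricted to cells inside w[1..2]:
  [1..1]={T2}  "b"  orig:{}
  [2..2]={T0}  "a"  orig:{}
  [1..2]={A}  "ba"

Original NTs in T[1,2] deriving "ba": ["A"]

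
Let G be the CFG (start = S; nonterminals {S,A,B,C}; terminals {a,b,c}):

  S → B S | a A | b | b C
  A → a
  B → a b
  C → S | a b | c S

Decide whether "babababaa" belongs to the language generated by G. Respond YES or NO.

Convert to CNF:
  S -> B S | T0 A | T1 C | b
  A -> a
  B -> T0 T1
  C -> B S | T0 A | T0 T1 | T1 C | T2 S | b
  T0 -> a
  T1 -> b
  T2 -> c

Fill CYK table bottom-up:
  [0..0]={C,S,T1}  "b"  orig:{C,S}
  [1..1]={A,T0}  "a"  orig:{A}
  [2..2]={C,S,T1}  "b"  orig:{C,S}
  [3..3]={A,T0}  "a"  orig:{A}
  [4..4]={C,S,T1}  "b"  orig:{C,S}
  [5..5]={A,T0}  "a"  orig:{A}
  [6..6]={C,S,T1}  "b"  orig:{C,S}
  [7..7]={A,T0}  "a"  orig:{A}
  [8..8]={A,T0}  "a"  orig:{A}
  [0..1]=∅  "ba"
  [1..2]={B,C}  "ab"
  [2..3]=∅  "ba"
  [3..4]={B,C}  "ab"
  [4..5]=∅  "ba"
  [5..6]={B,C}  "ab"
  [6..7]=∅  "ba"
  [7..8]={C,S}  "aa"
  [0..2]={C,S}  "bab"
  [1..3]=∅  "aba"
  [2..4]={C,S}  "bab"
  [3..5]=∅  "aba"
  [4..6]={C,S}  "bab"
  [5..7]=∅  "aba"
  [6..8]={C,S}  "baa"
  [0..3]=∅  "baba"
  [1..4]=∅  "abab"
  [2..5]=∅  "baba"
  [3..6]=∅  "abab"
  [4..7]=∅  "baba"
  [5..8]={C,S}  "abaa"
  [0..4]=∅  "babab"
  [1..5]=∅  "ababa"
  [2..6]=∅  "babab"
  [3..7]=∅  "ababa"
  [4..8]={C,S}  "babaa"
  [0..5]=∅  "bababa"
  [1..6]=∅  "ababab"
  [2..7]=∅  "bababa"
  [3..8]={C,S}  "ababaa"
  [0..6]=∅  "bababab"
  [1..7]=∅  "abababa"
  [2..8]={C,S}  "bababaa"
  [0..7]=∅  "babababa"
  [1..8]={C,S}  "abababaa"
  [0..8]={C,S}  "babababaa"

S ∈ T[0,8] ⇒ YES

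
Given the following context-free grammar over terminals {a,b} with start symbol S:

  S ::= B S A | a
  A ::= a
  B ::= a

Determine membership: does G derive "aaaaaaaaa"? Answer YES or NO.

Convert to CNF:
  S -> B X0 | a
  A -> a
  B -> a
  X0 -> S A

CYK fill:
  cell(0,0) a: {A,B,S}
  cell(1,1) a: {A,B,S}
  cell(2,2) a: {A,B,S}
  cell(3,3) a: {A,B,S}
  cell(4,4) a: {A,B,S}
  cell(5,5) a: {A,B,S}
  cell(6,6) a: {A,B,S}
  cell(7,7) a: {A,B,S}
  cell(8,8) a: {A,B,S}
  cell(0,1) aa: {X0}  orig:{}
  cell(1,2) aa: {X0}  orig:{}
  cell(2,3) aa: {X0}  orig:{}
  cell(3,4) aa: {X0}  orig:{}
  cell(4,5) aa: {X0}  orig:{}
  cell(5,6) aa: {X0}  orig:{}
  cell(6,7) aa: {X0}  orig:{}
  cell(7,8) aa: {X0}  orig:{}
  cell(0,2) aaa: {S}
  cell(1,3) aaa: {S}
  cell(2,4) aaa: {S}
  cell(3,5) aaa: {S}
  cell(4,6) aaa: {S}
  cell(5,7) aaa: {S}
  cell(6,8) aaa: {S}
  cell(0,3) aaaa: {X0}  orig:{}
  cell(1,4) aaaa: {X0}  orig:{}
  cell(2,5) aaaa: {X0}  orig:{}
  cell(3,6) aaaa: {X0}  orig:{}
  cell(4,7) aaaa: {X0}  orig:{}
  cell(5,8) aaaa: {X0}  orig:{}
  cell(0,4) aaaaa: {S}
  cell(1,5) aaaaa: {S}
  cell(2,6) aaaaa: {S}
  cell(3,7) aaaaa: {S}
  cell(4,8) aaaaa: {S}
  cell(0,5) aaaaaa: {X0}  orig:{}
  cell(1,6) aaaaaa: {X0}  orig:{}
  cell(2,7) aaaaaa: {X0}  orig:{}
  cell(3,8) aaaaaa: {X0}  orig:{}
  cell(0,6) aaaaaaa: {S}
  cell(1,7) aaaaaaa: {S}
  cell(2,8) aaaaaaa: {S}
  cell(0,7) aaaaaaaa: {X0}  orig:{}
  cell(1,8) aaaaaaaa: {X0}  orig:{}
  cell(0,8) aaaaaaaaa: {S}

S ∈ T[0,8] ⇒ YES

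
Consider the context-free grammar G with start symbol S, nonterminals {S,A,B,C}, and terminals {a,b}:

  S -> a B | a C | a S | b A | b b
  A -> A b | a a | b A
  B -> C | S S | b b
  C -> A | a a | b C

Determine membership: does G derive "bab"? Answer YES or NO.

Convert to CNF:
  S -> T0 A | T0 T0 | T1 B | T1 C | T1 S
  A -> A T0 | T0 A | T1 T1
  B -> A T0 | S S | T0 A | T0 C | T0 T0 | T1 T1
  C -> A T0 | T0 A | T0 C | T1 T1
  T0 -> b
  T1 -> a

Fill CYK table bottom-up:
  [0..0]={T0}  "b"  orig:{}
  [1..1]={T1}  "a"  orig:{}
  [2..2]={T0}  "b"  orig:{}
  [0..1]=∅  "ba"
  [1..2]=∅  "ab"
  [0..2]=∅  "bab"

S ∉ T[0,2] ⇒ NO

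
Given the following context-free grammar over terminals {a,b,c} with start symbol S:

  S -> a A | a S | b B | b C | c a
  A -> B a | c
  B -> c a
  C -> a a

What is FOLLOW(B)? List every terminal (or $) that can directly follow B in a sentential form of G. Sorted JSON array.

FIRST sets, iterate to fixpoint:
pass 1:
  A via A→c: +{c}
  B via B→c a: +{c}
  C via C→a a: +{a}
  S via S→a A: +{a}
  S via S→b B: +{b}
  S via S→c a: +{c}
  FIRST[S]={a,b,c}  FIRST[A]={c}  FIRST[B]={c}  FIRST[C]={a}
pass 2: (no change)
  FIRST[S]={a,b,c}  FIRST[A]={c}  FIRST[B]={c}  FIRST[C]={a}

FOLLOW iteration:
initialize: $ ∈ FOLLOW(S)
pass 1:
  A→B a: FOLLOW(B) ⊇ FIRST(a) = {a}; new: +{a}
  S→a A: FOLLOW(A) ⊇ FOLLOW(S) ⊇ {$}; new: +{$}
  S→b B: FOLLOW(B) ⊇ FOLLOW(S) ⊇ {$}; new: +{$}
  S→b C: FOLLOW(C) ⊇ FOLLOW(S) ⊇ {$}; new: +{$}
  FOLLOW(S)={$}  FOLLOW(A)={$}  FOLLOW(B)={$,a}  FOLLOW(C)={$}
pass 2: — fixpoint
  FOLLOW(S)={$}  FOLLOW(A)={$}  FOLLOW(B)={$,a}  FOLLOW(C)={$}

FOLLOW(B) = ["$", "a"]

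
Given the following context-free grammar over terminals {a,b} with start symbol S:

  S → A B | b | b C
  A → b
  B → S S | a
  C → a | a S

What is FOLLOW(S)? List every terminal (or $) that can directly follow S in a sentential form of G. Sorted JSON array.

FIRST sets, iterate to fixpoint:
iter 1:
  A via A→b: +{b}
  B via B→a: +{a}
  C via C→a: +{a}
  S via S→A B: +{b}
  S: {b}  A: {b}  B: {a}  C: {a}
iter 2:
  B via B→S S: +{b}
  S: {b}  A: {b}  B: {a,b}  C: {a}
iter 3: (no change)
  S: {b}  A: {b}  B: {a,b}  C: {a}

FOLLOW iteration:
initialize: $ ∈ FOLLOW(S)
pass 1:
  B→S S: FOLLOW(S) ⊇ FIRST(S) = {b}; new: +{b}
  S→A B: FOLLOW(A) ⊇ FIRST(B) = {a,b}; new: +{a,b}
  S→A B: FOLLOW(B) ⊇ FOLLOW(S) ⊇ {$,b}; new: +{$,b}
  S→b C: FOLLOW(C) ⊇ FOLLOW(S) ⊇ {$,b}; new: +{$,b}
  FOLLOW(S)={$,b}  FOLLOW(A)={a,b}  FOLLOW(B)={$,b}  FOLLOW(C)={$,b}
pass 2: done
  FOLLOW(S)={$,b}  FOLLOW(A)={a,b}  FOLLOW(B)={$,b}  FOLLOW(C)={$,b}

FOLLOW(S) = ["$", "b"]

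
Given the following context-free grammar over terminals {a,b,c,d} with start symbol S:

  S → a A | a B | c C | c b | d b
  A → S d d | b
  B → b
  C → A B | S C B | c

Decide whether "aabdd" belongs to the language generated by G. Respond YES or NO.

CNF form of G:
  S -> T0 T3 | T1 A | T1 B | T2 C | T2 T3
  A -> S X4 | b
  B -> b
  C -> A B | S X5 | c
  T0 -> d
  T1 -> a
  T2 -> c
  T3 -> b
  X4 -> T0 T0
  X5 -> C B

Fill CYK table bottom-up:
  [0..0]={T1}  "a"  orig:{}
  [1..1]={T1}  "a"  orig:{}
  [2..2]={A,B,T3}  "b"  orig:{A,B}
  [3..3]={T0}  "d"  orig:{}
  [4..4]={T0}  "d"  orig:{}
  [0..1]=∅  "aa"
  [1..2]={S}  "ab"
  [2..3]=∅  "bd"
  [3..4]={X4}  "dd"  orig:{}
  [0..2]=∅  "aab"
  [1..3]=∅  "abd"
  [2..4]=∅  "bdd"
  [0..3]=∅  "aabd"
  [1..4]={A}  "abdd"
  [0..4]={S}  "aabdd"

S ∈ T[0,4] ⇒ YES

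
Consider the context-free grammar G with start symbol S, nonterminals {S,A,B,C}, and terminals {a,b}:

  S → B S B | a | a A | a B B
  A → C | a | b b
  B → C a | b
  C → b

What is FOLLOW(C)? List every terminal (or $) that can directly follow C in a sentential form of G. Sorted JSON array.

FIRST iteration:
iter 1:
  A via A→a: +{a}
  A via A→b b: +{b}
  B via B→b: +{b}
  C via C→b: +{b}
  S via S→B S B: +{b}
  S via S→a: +{a}
  S: {a,b}  A: {a,b}  B: {b}  C: {b}
iter 2: — fixpoint
  S: {a,b}  A: {a,b}  B: {b}  C: {b}

Compute FOLLOW by fixpoint:
FOLLOW(S) := {$}
[1]
  B→C a: FOLLOW(C) ⊇ FIRST(a) = {a}; new: +{a}
  S→B S B: FOLLOW(B) ⊇ FIRST(S) = {a,b}; new: +{a,b}
  S→B S B: FOLLOW(S) ⊇ FIRST(B) = {b}; new: +{b}
  S→B S B: FOLLOW(B) ⊇ FOLLOW(S) ⊇ {$,b}; new: +{$}
  S→a A: FOLLOW(A) ⊇ FOLLOW(S) ⊇ {$,b}; new: +{$,b}
  FOLLOW[S]={$,b}  FOLLOW[A]={$,b}  FOLLOW[B]={$,a,b}  FOLLOW[C]={a}
[2]
  A→C: FOLLOW(C) ⊇ FOLLOW(A) ⊇ {$,b}; new: +{$,b}
  FOLLOW[S]={$,b}  FOLLOW[A]={$,b}  FOLLOW[B]={$,a,b}  FOLLOW[C]={$,a,b}
[3] (no change)
  FOLLOW[S]={$,b}  FOLLOW[A]={$,b}  FOLLOW[B]={$,a,b}  FOLLOW[C]={$,a,b}

FOLLOW(C) = ["$", "a", "b"]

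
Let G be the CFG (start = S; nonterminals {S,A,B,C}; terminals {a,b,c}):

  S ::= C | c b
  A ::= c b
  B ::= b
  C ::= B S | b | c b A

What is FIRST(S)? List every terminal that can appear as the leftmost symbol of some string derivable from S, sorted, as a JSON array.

FIRST sets, iterate to fixpoint:
iter 1:
  A via A→c b: +{c}
  B via B→b: +{b}
  C via C→B S: +{b}
  C via C→c b A: +{c}
  S via S→C: +{b,c}
  S: {b,c}  A: {c}  B: {b}  C: {b,c}
iter 2: — fixpoint
  S: {b,c}  A: {c}  B: {b}  C: {b,c}

FIRST(S) = ["b", "c"]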